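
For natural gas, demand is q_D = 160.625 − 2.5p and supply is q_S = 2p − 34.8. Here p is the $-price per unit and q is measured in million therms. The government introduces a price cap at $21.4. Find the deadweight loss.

In inverse form: demand p = 64.25 − 0.4q, supply p = 17.4 + 0.5q.
Competitive equilibrium: 64.25 − 0.4q = 17.4 + 0.5q → q* = 52.0556, p* = 43.4278.
At the ceiling p = 21.4, quantity supplied = (21.4 − 17.4)/0.5 = 8.
Willingness to pay at q' = 8: 64.25 − 0.4·8 = 61.05.
Δq = 52.0556 − 8 = 44.0556; wedge = 61.05 − 21.4 = 39.65.
DWL = ½ × 44.0556 × 39.65 = $873.40 million.

$873.40 million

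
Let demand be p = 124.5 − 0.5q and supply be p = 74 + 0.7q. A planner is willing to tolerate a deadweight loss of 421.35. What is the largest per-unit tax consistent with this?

31.8

Competitive equilibrium: 124.5 − 0.5q = 74 + 0.7q → q* = 42.0833, p* = 103.4583.
A tax t gives Δq = t/1.2 and wedge t, so DWL = t²/2.4.
t²/2.4 = 421.35 → t² = 1011.24 → t = 31.8.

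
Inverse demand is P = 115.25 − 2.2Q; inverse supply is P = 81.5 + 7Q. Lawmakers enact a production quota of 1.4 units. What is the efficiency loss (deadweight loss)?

23.67

Competitive equilibrium: 115.25 − 2.2Q = 81.5 + 7Q → Q* = 3.6685, P* = 107.1793.
At Q = 1.4: demand price = 115.25 − 2.2·1.4 = 112.17; supply price = 81.5 + 7·1.4 = 91.3.
ΔQ = 3.6685 − 1.4 = 2.2685; wedge = 112.17 − 91.3 = 20.87.
Welfare loss = ½ × 2.2685 × 20.87 = 23.67.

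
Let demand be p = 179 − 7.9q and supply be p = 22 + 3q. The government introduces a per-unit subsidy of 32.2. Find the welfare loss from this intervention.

47.56

Competitive equilibrium: 179 − 7.9q = 22 + 3q → q* = 14.4037, p* = 65.211.
The subsidy lowers effective supply by 32.2: p = 3q − 10.2.
New quantity: 179 − 7.9q = 3q − 10.2 → q' = 17.3578.
Overproduction Δq = 17.3578 − 14.4037 = 2.9541; wedge = subsidy = 32.2.
Deadweight loss = ½ × 2.9541 × 32.2 = 47.56.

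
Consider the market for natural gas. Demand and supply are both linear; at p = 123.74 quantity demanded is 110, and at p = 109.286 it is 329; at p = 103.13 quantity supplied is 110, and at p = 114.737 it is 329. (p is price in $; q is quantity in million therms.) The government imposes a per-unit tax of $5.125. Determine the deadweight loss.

Demand slope = (109.286 − 123.74)/(329 − 110) = −0.066, so p = 131 − 0.066q.
Supply slope = (114.737 − 103.13)/(329 − 110) = 0.053, so p = 97.3 + 0.053q.
Competitive equilibrium: 131 − 0.066q = 97.3 + 0.053q → q* = 283.1933, p* = 112.3092.
With the tax, the buyer price exceeds the seller price by 5.125: (131 − 0.066q) − (97.3 + 0.053q) = 5.125 → q' = 240.1261.
Δq = 283.1933 − 240.1261 = 43.0672; the wedge equals the tax, 5.125.
DWL = ½ × 43.0672 × 5.125 = $110.36 million.

$110.36 million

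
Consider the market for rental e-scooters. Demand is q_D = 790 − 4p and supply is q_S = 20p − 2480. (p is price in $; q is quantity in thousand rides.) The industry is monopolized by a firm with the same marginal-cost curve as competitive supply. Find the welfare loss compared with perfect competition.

$1860.28 thousand

In inverse form: demand p = 197.5 − 0.25q, supply p = 124 + 0.05q.
Competitive equilibrium: 197.5 − 0.25q = 124 + 0.05q → q* = 245, p* = 136.25.
Marginal revenue: MR = 197.5 − 0.5q. Set MR = MC: 197.5 − 0.5q = 124 + 0.05q → q_m = 133.6364.
Price p_m = 197.5 − 0.25·133.6364 = 164.0909; MC(q_m) = 124 + 0.05·133.6364 = 130.6818.
Competitive q* = 245, so Δq = 111.3636; wedge = 164.0909 − 130.6818 = 33.4091.
Deadweight loss = ½ × 111.3636 × 33.4091 = $1860.28 thousand.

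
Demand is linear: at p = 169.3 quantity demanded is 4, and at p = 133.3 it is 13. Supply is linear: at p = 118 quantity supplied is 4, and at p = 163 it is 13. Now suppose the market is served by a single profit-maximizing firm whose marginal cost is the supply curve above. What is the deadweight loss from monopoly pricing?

Demand slope = (133.3 − 169.3)/(13 − 4) = −4, so p = 185.3 − 4q.
Supply slope = (163 − 118)/(13 − 4) = 5, so p = 98 + 5q.
Competitive equilibrium: 185.3 − 4q = 98 + 5q → q* = 9.7, p* = 146.5.
Marginal revenue: MR = 185.3 − 8q. Set MR = MC: 185.3 − 8q = 98 + 5q → q_m = 6.7154.
Price p_m = 185.3 − 4·6.7154 = 158.4384; MC(q_m) = 98 + 5·6.7154 = 131.577.
Competitive q* = 9.7, so Δq = 2.9846; wedge = 158.4384 − 131.577 = 26.8614.
Welfare loss = ½ × 2.9846 × 26.8614 = 40.09.

40.09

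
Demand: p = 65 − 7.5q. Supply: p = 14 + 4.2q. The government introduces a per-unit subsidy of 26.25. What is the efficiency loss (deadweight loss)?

Competitive equilibrium: 65 − 7.5q = 14 + 4.2q → q* = 4.359, p* = 32.3077.
The subsidy lowers effective supply by 26.25: p = 4.2q − 12.25.
New quantity: 65 − 7.5q = 4.2q − 12.25 → q' = 6.6026.
Overproduction Δq = 6.6026 − 4.359 = 2.2436; wedge = subsidy = 26.25.
DWL = ½ × 2.2436 × 26.25 = 29.45.

29.45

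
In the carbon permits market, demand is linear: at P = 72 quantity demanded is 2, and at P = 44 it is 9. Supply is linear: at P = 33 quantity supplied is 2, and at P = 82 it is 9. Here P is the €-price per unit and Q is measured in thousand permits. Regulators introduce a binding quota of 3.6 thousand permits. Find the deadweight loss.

€20.82 thousand

Demand slope = (44 − 72)/(9 − 2) = −4, so P = 80 − 4Q.
Supply slope = (82 − 33)/(9 − 2) = 7, so P = 19 + 7Q.
Competitive equilibrium: 80 − 4Q = 19 + 7Q → Q* = 5.5455, P* = 57.8182.
At Q = 3.6: demand price = 80 − 4·3.6 = 65.6; supply price = 19 + 7·3.6 = 44.2.
ΔQ = 5.5455 − 3.6 = 1.9455; wedge = 65.6 − 44.2 = 21.4.
DWL = ½ × 1.9455 × 21.4 = €20.82 thousand.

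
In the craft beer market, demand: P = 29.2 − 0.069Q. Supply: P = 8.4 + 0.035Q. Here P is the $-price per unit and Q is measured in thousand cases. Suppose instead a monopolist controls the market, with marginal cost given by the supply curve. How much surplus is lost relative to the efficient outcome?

$330.88 thousand

Competitive equilibrium: 29.2 − 0.069Q = 8.4 + 0.035Q → Q* = 200, P* = 15.4.
Marginal revenue: MR = 29.2 − 0.138Q. Set MR = MC: 29.2 − 0.138Q = 8.4 + 0.035Q → Q_m = 120.2312.
Price P_m = 29.2 − 0.069·120.2312 = 20.904; MC(Q_m) = 8.4 + 0.035·120.2312 = 12.6081.
Competitive Q* = 200, so ΔQ = 79.7688; wedge = 20.904 − 12.6081 = 8.2959.
Deadweight loss = ½ × 79.7688 × 8.2959 = $330.88 thousand.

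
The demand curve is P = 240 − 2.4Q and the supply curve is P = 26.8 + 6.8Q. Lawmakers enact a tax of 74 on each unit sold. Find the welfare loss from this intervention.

297.61

Competitive equilibrium: 240 − 2.4Q = 26.8 + 6.8Q → Q* = 23.1739, P* = 184.3826.
With the tax, the buyer price exceeds the seller price by 74: (240 − 2.4Q) − (26.8 + 6.8Q) = 74 → Q' = 15.1304.
ΔQ = 23.1739 − 15.1304 = 8.0435; the wedge equals the tax, 74.
Welfare loss = ½ × 8.0435 × 74 = 297.61.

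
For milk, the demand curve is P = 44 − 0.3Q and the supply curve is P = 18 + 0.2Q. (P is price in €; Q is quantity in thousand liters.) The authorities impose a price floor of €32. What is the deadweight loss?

€36 thousand

Competitive equilibrium: 44 − 0.3Q = 18 + 0.2Q → Q* = 52, P* = 28.4.
At the floor P = 32, quantity demanded = (44 − 32)/0.3 = 40.
Sellers' marginal cost at Q' = 40: 18 + 0.2·40 = 26.
ΔQ = 52 − 40 = 12; wedge = 32 − 26 = 6.
DWL = ½ × 12 × 6 = €36 thousand.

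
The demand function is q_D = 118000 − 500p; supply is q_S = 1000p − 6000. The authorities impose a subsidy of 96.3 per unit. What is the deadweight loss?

1545615

In inverse form: demand p = 236 − 0.002q, supply p = 6 + 0.001q.
Competitive equilibrium: 236 − 0.002q = 6 + 0.001q → q* = 76666.6667, p* = 82.6667.
The subsidy lowers effective supply by 96.3: p = 0.001q − 90.3.
New quantity: 236 − 0.002q = 0.001q − 90.3 → q' = 108766.6667.
Overproduction Δq = 108766.6667 − 76666.6667 = 32100; wedge = subsidy = 96.3.
Deadweight loss = ½ × 32100 × 96.3 = 1545615.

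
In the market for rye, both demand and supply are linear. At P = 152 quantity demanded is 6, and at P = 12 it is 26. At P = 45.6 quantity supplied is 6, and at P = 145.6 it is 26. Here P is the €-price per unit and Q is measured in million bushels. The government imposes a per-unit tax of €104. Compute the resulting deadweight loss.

Demand slope = (12 − 152)/(26 − 6) = −7, so P = 194 − 7Q.
Supply slope = (145.6 − 45.6)/(26 − 6) = 5, so P = 15.6 + 5Q.
Competitive equilibrium: 194 − 7Q = 15.6 + 5Q → Q* = 14.8667, P* = 89.9333.
With the tax, the buyer price exceeds the seller price by 104: (194 − 7Q) − (15.6 + 5Q) = 104 → Q' = 6.2.
ΔQ = 14.8667 − 6.2 = 8.6667; the wedge equals the tax, 104.
DWL = ½ × 8.6667 × 104 = €450.67 million.

€450.67 million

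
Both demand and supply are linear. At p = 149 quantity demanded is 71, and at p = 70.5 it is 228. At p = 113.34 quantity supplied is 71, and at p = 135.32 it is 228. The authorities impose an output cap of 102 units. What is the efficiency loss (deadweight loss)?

Demand slope = (70.5 − 149)/(228 − 71) = −0.5, so p = 184.5 − 0.5q.
Supply slope = (135.32 − 113.34)/(228 − 71) = 0.14, so p = 103.4 + 0.14q.
Competitive equilibrium: 184.5 − 0.5q = 103.4 + 0.14q → q* = 126.7188, p* = 121.1406.
At q = 102: demand price = 184.5 − 0.5·102 = 133.5; supply price = 103.4 + 0.14·102 = 117.68.
Δq = 126.7188 − 102 = 24.7188; wedge = 133.5 − 117.68 = 15.82.
Welfare loss = ½ × 24.7188 × 15.82 = 195.53.

195.53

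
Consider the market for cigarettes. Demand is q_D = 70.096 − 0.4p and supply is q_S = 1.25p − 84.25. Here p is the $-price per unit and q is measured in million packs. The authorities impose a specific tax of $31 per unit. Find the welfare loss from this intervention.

In inverse form: demand p = 175.24 − 2.5q, supply p = 67.4 + 0.8q.
Competitive equilibrium: 175.24 − 2.5q = 67.4 + 0.8q → q* = 32.6788, p* = 93.543.
With the tax, the buyer price exceeds the seller price by 31: (175.24 − 2.5q) − (67.4 + 0.8q) = 31 → q' = 23.2848.
Δq = 32.6788 − 23.2848 = 9.394; the wedge equals the tax, 31.
DWL = ½ × 9.394 × 31 = $145.61 million.

$145.61 million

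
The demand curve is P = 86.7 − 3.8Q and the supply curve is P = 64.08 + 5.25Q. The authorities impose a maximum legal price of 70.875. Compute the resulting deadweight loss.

6.57

Competitive equilibrium: 86.7 − 3.8Q = 64.08 + 5.25Q → Q* = 2.4994, P* = 77.2021.
At the ceiling P = 70.875, quantity supplied = (70.875 − 64.08)/5.25 = 1.2943.
Willingness to pay at Q' = 1.2943: 86.7 − 3.8·1.2943 = 81.7817.
ΔQ = 2.4994 − 1.2943 = 1.2051; wedge = 81.7817 − 70.875 = 10.9067.
The triangle = ½ × 1.2051 × 10.9067 = 6.57.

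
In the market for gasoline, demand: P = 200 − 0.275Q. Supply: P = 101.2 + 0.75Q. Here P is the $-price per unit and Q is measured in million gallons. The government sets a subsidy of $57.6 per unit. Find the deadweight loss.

$1618.42 million

Competitive equilibrium: 200 − 0.275Q = 101.2 + 0.75Q → Q* = 96.3902, P* = 173.4927.
The subsidy lowers effective supply by 57.6: P = 43.6 + 0.75Q.
New quantity: 200 − 0.275Q = 43.6 + 0.75Q → Q' = 152.5854.
Overproduction ΔQ = 152.5854 − 96.3902 = 56.1952; wedge = subsidy = 57.6.
Welfare loss = ½ × 56.1952 × 57.6 = $1618.42 million.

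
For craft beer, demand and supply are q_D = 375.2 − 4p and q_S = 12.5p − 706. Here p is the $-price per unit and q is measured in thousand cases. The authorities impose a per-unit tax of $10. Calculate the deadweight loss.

In inverse form: demand p = 93.8 − 0.25q, supply p = 56.48 + 0.08q.
Competitive equilibrium: 93.8 − 0.25q = 56.48 + 0.08q → q* = 113.0909, p* = 65.5273.
With the tax, the buyer price exceeds the seller price by 10: (93.8 − 0.25q) − (56.48 + 0.08q) = 10 → q' = 82.7879.
Δq = 113.0909 − 82.7879 = 30.303; the wedge equals the tax, 10.
DWL = ½ × 30.303 × 10 = $151.52 thousand.

$151.52 thousand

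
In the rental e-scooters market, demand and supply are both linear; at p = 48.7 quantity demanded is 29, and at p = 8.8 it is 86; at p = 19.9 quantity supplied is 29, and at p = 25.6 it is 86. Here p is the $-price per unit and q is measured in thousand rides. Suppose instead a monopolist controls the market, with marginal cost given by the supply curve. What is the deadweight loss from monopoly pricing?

Demand slope = (8.8 − 48.7)/(86 − 29) = −0.7, so p = 69 − 0.7q.
Supply slope = (25.6 − 19.9)/(86 − 29) = 0.1, so p = 17 + 0.1q.
Competitive equilibrium: 69 − 0.7q = 17 + 0.1q → q* = 65, p* = 23.5.
Marginal revenue: MR = 69 − 1.4q. Set MR = MC: 69 − 1.4q = 17 + 0.1q → q_m = 34.6667.
Price p_m = 69 − 0.7·34.6667 = 44.7333; MC(q_m) = 17 + 0.1·34.6667 = 20.4667.
Competitive q* = 65, so Δq = 30.3333; wedge = 44.7333 − 20.4667 = 24.2666.
Welfare loss = ½ × 30.3333 × 24.2666 = $368.04 thousand.

$368.04 thousand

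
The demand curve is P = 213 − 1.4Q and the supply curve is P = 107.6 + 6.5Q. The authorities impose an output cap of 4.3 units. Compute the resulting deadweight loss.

322.93

Competitive equilibrium: 213 − 1.4Q = 107.6 + 6.5Q → Q* = 13.3418, P* = 194.3215.
At Q = 4.3: demand price = 213 − 1.4·4.3 = 206.98; supply price = 107.6 + 6.5·4.3 = 135.55.
ΔQ = 13.3418 − 4.3 = 9.0418; wedge = 206.98 − 135.55 = 71.43.
Deadweight loss = ½ × 9.0418 × 71.43 = 322.93.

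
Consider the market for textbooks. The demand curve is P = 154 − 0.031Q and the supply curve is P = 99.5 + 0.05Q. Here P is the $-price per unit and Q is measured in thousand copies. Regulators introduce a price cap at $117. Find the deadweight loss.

$4221.13 thousand

Competitive equilibrium: 154 − 0.031Q = 99.5 + 0.05Q → Q* = 672.8395, P* = 133.142.
At the ceiling P = 117, quantity supplied = (117 − 99.5)/0.05 = 350.
Willingness to pay at Q' = 350: 154 − 0.031·350 = 143.15.
ΔQ = 672.8395 − 350 = 322.8395; wedge = 143.15 − 117 = 26.15.
The triangle = ½ × 322.8395 × 26.15 = $4221.13 thousand.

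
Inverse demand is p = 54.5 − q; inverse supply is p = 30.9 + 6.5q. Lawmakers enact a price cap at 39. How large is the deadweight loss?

Competitive equilibrium: 54.5 − q = 30.9 + 6.5q → q* = 3.1467, p* = 51.3533.
At the ceiling p = 39, quantity supplied = (39 − 30.9)/6.5 = 1.2462.
Willingness to pay at q' = 1.2462: 54.5 − 1·1.2462 = 53.2538.
Δq = 3.1467 − 1.2462 = 1.9005; wedge = 53.2538 − 39 = 14.2538.
Welfare loss = ½ × 1.9005 × 14.2538 = 13.54.

13.54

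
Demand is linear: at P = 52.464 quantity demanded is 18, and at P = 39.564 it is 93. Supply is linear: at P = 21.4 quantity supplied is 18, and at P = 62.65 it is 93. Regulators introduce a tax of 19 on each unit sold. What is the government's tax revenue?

659.47

Demand slope = (39.564 − 52.464)/(93 − 18) = −0.172, so P = 55.56 − 0.172Q.
Supply slope = (62.65 − 21.4)/(93 − 18) = 0.55, so P = 11.5 + 0.55Q.
Competitive equilibrium: 55.56 − 0.172Q = 11.5 + 0.55Q → Q* = 61.0249, P* = 45.0637.
With the tax, the buyer price exceeds the seller price by 19: (55.56 − 0.172Q) − (11.5 + 0.55Q) = 19 → Q' = 34.7091.
Tax revenue = 19 × 34.7091 = 659.47.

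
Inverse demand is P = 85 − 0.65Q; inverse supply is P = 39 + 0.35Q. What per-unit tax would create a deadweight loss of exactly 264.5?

Competitive equilibrium: 85 − 0.65Q = 39 + 0.35Q → Q* = 46, P* = 55.1.
A tax t gives ΔQ = t/1 and wedge t, so DWL = t²/2.
t²/2 = 264.5 → t² = 529 → t = 23.

23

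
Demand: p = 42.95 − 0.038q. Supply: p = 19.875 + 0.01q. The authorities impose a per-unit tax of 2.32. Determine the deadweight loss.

56.07

Competitive equilibrium: 42.95 − 0.038q = 19.875 + 0.01q → q* = 480.7292, p* = 24.6823.
With the tax, the buyer price exceeds the seller price by 2.32: (42.95 − 0.038q) − (19.875 + 0.01q) = 2.32 → q' = 432.3958.
Δq = 480.7292 − 432.3958 = 48.3334; the wedge equals the tax, 2.32.
The triangle = ½ × 48.3334 × 2.32 = 56.07.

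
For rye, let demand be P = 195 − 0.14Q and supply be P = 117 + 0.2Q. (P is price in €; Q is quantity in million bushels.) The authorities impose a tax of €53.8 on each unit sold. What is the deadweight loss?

€4256.53 million

Competitive equilibrium: 195 − 0.14Q = 117 + 0.2Q → Q* = 229.4118, P* = 162.8824.
With the tax, the buyer price exceeds the seller price by 53.8: (195 − 0.14Q) − (117 + 0.2Q) = 53.8 → Q' = 71.1765.
ΔQ = 229.4118 − 71.1765 = 158.2353; the wedge equals the tax, 53.8.
The triangle = ½ × 158.2353 × 53.8 = €4256.53 million.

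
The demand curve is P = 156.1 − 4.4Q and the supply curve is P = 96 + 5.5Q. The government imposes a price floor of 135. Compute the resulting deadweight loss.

Competitive equilibrium: 156.1 − 4.4Q = 96 + 5.5Q → Q* = 6.0707, P* = 129.3889.
At the floor P = 135, quantity demanded = (156.1 − 135)/4.4 = 4.7955.
Sellers' marginal cost at Q' = 4.7955: 96 + 5.5·4.7955 = 122.3753.
ΔQ = 6.0707 − 4.7955 = 1.2752; wedge = 135 − 122.3753 = 12.6247.
The triangle = ½ × 1.2752 × 12.6247 = 8.05.

8.05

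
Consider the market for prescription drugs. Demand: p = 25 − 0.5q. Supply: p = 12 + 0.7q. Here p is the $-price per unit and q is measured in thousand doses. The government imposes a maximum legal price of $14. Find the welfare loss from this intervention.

$38.17 thousand

Competitive equilibrium: 25 − 0.5q = 12 + 0.7q → q* = 10.8333, p* = 19.5833.
At the ceiling p = 14, quantity supplied = (14 − 12)/0.7 = 2.8571.
Willingness to pay at q' = 2.8571: 25 − 0.5·2.8571 = 23.5715.
Δq = 10.8333 − 2.8571 = 7.9762; wedge = 23.5715 − 14 = 9.5715.
Deadweight loss = ½ × 7.9762 × 9.5715 = $38.17 thousand.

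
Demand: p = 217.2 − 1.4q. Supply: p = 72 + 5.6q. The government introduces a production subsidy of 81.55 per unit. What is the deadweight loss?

475.03

Competitive equilibrium: 217.2 − 1.4q = 72 + 5.6q → q* = 20.7429, p* = 188.16.
The subsidy lowers effective supply by 81.55: p = 5.6q − 9.55.
New quantity: 217.2 − 1.4q = 5.6q − 9.55 → q' = 32.3929.
Overproduction Δq = 32.3929 − 20.7429 = 11.65; wedge = subsidy = 81.55.
The triangle = ½ × 11.65 × 81.55 = 475.03.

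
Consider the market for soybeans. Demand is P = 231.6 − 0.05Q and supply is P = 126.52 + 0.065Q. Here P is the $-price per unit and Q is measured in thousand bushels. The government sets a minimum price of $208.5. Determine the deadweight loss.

Competitive equilibrium: 231.6 − 0.05Q = 126.52 + 0.065Q → Q* = 913.7391, P* = 185.913.
At the floor P = 208.5, quantity demanded = (231.6 − 208.5)/0.05 = 462.
Sellers' marginal cost at Q' = 462: 126.52 + 0.065·462 = 156.55.
ΔQ = 913.7391 − 462 = 451.7391; wedge = 208.5 − 156.55 = 51.95.
DWL = ½ × 451.7391 × 51.95 = $11733.92 thousand.

$11733.92 thousand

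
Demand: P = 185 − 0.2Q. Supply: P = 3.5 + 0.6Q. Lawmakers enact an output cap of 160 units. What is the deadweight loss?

1788.91

Competitive equilibrium: 185 − 0.2Q = 3.5 + 0.6Q → Q* = 226.875, P* = 139.625.
At Q = 160: demand price = 185 − 0.2·160 = 153; supply price = 3.5 + 0.6·160 = 99.5.
ΔQ = 226.875 − 160 = 66.875; wedge = 153 − 99.5 = 53.5.
Deadweight loss = ½ × 66.875 × 53.5 = 1788.91.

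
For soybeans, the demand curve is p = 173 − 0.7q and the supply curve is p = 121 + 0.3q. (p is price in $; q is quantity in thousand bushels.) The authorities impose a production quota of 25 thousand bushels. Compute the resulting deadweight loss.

$364.50 thousand

Competitive equilibrium: 173 − 0.7q = 121 + 0.3q → q* = 52, p* = 136.6.
At q = 25: demand price = 173 − 0.7·25 = 155.5; supply price = 121 + 0.3·25 = 128.5.
Δq = 52 − 25 = 27; wedge = 155.5 − 128.5 = 27.
Welfare loss = ½ × 27 × 27 = $364.50 thousand.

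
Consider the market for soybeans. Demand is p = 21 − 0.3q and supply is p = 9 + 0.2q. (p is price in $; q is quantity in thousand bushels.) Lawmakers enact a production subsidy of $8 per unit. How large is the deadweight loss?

Competitive equilibrium: 21 − 0.3q = 9 + 0.2q → q* = 24, p* = 13.8.
The subsidy lowers effective supply by 8: p = 1 + 0.2q.
New quantity: 21 − 0.3q = 1 + 0.2q → q' = 40.
Overproduction Δq = 40 − 24 = 16; wedge = subsidy = 8.
Welfare loss = ½ × 16 × 8 = $64 thousand.

$64 thousand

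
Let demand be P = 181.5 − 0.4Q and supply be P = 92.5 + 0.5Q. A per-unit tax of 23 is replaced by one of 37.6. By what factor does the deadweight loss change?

2.673

Competitive equilibrium: 181.5 − 0.4Q = 92.5 + 0.5Q → Q* = 98.8889, P* = 141.9444.
For a per-unit tax t: ΔQ = t/0.9, so DWL = ½·t·(t/0.9) = t²/1.8.
At t = 23: DWL = 293.889. At t = 37.6: DWL = 785.422.
Ratio = (37.6/23)² = 2.673.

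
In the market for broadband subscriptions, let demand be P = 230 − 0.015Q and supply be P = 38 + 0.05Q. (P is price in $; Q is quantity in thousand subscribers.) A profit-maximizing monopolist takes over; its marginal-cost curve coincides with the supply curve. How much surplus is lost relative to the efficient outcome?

$9969.23 thousand

Competitive equilibrium: 230 − 0.015Q = 38 + 0.05Q → Q* = 2953.8462, P* = 185.6923.
Marginal revenue: MR = 230 − 0.03Q. Set MR = MC: 230 − 0.03Q = 38 + 0.05Q → Q_m = 2400.
Price P_m = 230 − 0.015·2400 = 194; MC(Q_m) = 38 + 0.05·2400 = 158.
Competitive Q* = 2953.8462, so ΔQ = 553.8462; wedge = 194 − 158 = 36.
Welfare loss = ½ × 553.8462 × 36 = $9969.23 thousand.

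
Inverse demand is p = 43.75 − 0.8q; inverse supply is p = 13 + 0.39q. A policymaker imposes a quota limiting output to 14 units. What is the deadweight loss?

83.42

Competitive equilibrium: 43.75 − 0.8q = 13 + 0.39q → q* = 25.84034, p* = 23.07773.
At q = 14: demand price = 43.75 − 0.8·14 = 32.55; supply price = 13 + 0.39·14 = 18.46.
Δq = 25.84034 − 14 = 11.84034; wedge = 32.55 − 18.46 = 14.09.
DWL = ½ × 11.84034 × 14.09 = 83.42.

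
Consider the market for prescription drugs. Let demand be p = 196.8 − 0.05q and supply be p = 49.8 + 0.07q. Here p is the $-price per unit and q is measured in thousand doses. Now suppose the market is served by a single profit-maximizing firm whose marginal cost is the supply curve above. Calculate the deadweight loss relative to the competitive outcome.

$7788.71 thousand

Competitive equilibrium: 196.8 − 0.05q = 49.8 + 0.07q → q* = 1225, p* = 135.55.
Marginal revenue: MR = 196.8 − 0.1q. Set MR = MC: 196.8 − 0.1q = 49.8 + 0.07q → q_m = 864.7059.
Price p_m = 196.8 − 0.05·864.7059 = 153.5647; MC(q_m) = 49.8 + 0.07·864.7059 = 110.3294.
Competitive q* = 1225, so Δq = 360.2941; wedge = 153.5647 − 110.3294 = 43.2353.
Welfare loss = ½ × 360.2941 × 43.2353 = $7788.71 thousand.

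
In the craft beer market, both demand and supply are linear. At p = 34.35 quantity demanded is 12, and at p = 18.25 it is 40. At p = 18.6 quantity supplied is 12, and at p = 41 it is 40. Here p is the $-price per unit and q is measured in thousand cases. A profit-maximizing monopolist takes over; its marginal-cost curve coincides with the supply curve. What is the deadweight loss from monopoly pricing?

Demand slope = (18.25 − 34.35)/(40 − 12) = −0.575, so p = 41.25 − 0.575q.
Supply slope = (41 − 18.6)/(40 − 12) = 0.8, so p = 9 + 0.8q.
Competitive equilibrium: 41.25 − 0.575q = 9 + 0.8q → q* = 23.4545, p* = 27.7636.
Marginal revenue: MR = 41.25 − 1.15q. Set MR = MC: 41.25 − 1.15q = 9 + 0.8q → q_m = 16.5385.
Price p_m = 41.25 − 0.575·16.5385 = 31.7404; MC(q_m) = 9 + 0.8·16.5385 = 22.2308.
Competitive q* = 23.4545, so Δq = 6.916; wedge = 31.7404 − 22.2308 = 9.5096.
DWL = ½ × 6.916 × 9.5096 = $32.88 thousand.

$32.88 thousand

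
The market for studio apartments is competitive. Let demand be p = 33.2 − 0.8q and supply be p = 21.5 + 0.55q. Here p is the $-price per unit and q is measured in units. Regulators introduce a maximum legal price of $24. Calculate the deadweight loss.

Competitive equilibrium: 33.2 − 0.8q = 21.5 + 0.55q → q* = 8.6667, p* = 26.2667.
At the ceiling p = 24, quantity supplied = (24 − 21.5)/0.55 = 4.5455.
Willingness to pay at q' = 4.5455: 33.2 − 0.8·4.5455 = 29.5636.
Δq = 8.6667 − 4.5455 = 4.1212; wedge = 29.5636 − 24 = 5.5636.
Deadweight loss = ½ × 4.1212 × 5.5636 = $11.46.

$11.46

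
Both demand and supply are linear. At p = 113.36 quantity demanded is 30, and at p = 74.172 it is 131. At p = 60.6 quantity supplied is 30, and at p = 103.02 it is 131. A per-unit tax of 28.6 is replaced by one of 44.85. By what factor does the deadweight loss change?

Demand slope = (74.172 − 113.36)/(131 − 30) = −0.388, so p = 125 − 0.388q.
Supply slope = (103.02 − 60.6)/(131 − 30) = 0.42, so p = 48 + 0.42q.
Competitive equilibrium: 125 − 0.388q = 48 + 0.42q → q* = 95.297, p* = 88.0248.
For a per-unit tax t: Δq = t/0.808, so DWL = ½·t·(t/0.808) = t²/1.616.
At t = 28.6: DWL = 506.163. At t = 44.85: DWL = 1244.754.
Ratio = (44.85/28.6)² = 2.459.

2.459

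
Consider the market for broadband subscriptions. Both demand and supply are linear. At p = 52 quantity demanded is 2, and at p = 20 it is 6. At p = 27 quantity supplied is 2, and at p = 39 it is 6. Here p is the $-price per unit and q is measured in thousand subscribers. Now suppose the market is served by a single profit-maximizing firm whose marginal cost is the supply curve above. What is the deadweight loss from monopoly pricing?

$17.80 thousand

Demand slope = (20 − 52)/(6 − 2) = −8, so p = 68 − 8q.
Supply slope = (39 − 27)/(6 − 2) = 3, so p = 21 + 3q.
Competitive equilibrium: 68 − 8q = 21 + 3q → q* = 4.2727, p* = 33.8182.
Marginal revenue: MR = 68 − 16q. Set MR = MC: 68 − 16q = 21 + 3q → q_m = 2.4737.
Price p_m = 68 − 8·2.4737 = 48.2104; MC(q_m) = 21 + 3·2.4737 = 28.4211.
Competitive q* = 4.2727, so Δq = 1.799; wedge = 48.2104 − 28.4211 = 19.7893.
The triangle = ½ × 1.799 × 19.7893 = $17.80 thousand.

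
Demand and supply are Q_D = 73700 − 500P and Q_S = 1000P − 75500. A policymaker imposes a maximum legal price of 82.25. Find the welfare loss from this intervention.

In inverse form: demand P = 147.4 − 0.002Q, supply P = 75.5 + 0.001Q.
Competitive equilibrium: 147.4 − 0.002Q = 75.5 + 0.001Q → Q* = 23966.6667, P* = 99.4667.
At the ceiling P = 82.25, quantity supplied = (82.25 − 75.5)/0.001 = 6750.
Willingness to pay at Q' = 6750: 147.4 − 0.002·6750 = 133.9.
ΔQ = 23966.6667 − 6750 = 17216.6667; wedge = 133.9 − 82.25 = 51.65.
DWL = ½ × 17216.6667 × 51.65 = 444620.42.

444620.42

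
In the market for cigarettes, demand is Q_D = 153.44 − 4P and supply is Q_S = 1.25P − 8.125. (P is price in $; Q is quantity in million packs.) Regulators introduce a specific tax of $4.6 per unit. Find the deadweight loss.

In inverse form: demand P = 38.36 − 0.25Q, supply P = 6.5 + 0.8Q.
Competitive equilibrium: 38.36 − 0.25Q = 6.5 + 0.8Q → Q* = 30.3429, P* = 30.7743.
With the tax, the buyer price exceeds the seller price by 4.6: (38.36 − 0.25Q) − (6.5 + 0.8Q) = 4.6 → Q' = 25.9619.
ΔQ = 30.3429 − 25.9619 = 4.381; the wedge equals the tax, 4.6.
Deadweight loss = ½ × 4.381 × 4.6 = $10.08 million.

$10.08 million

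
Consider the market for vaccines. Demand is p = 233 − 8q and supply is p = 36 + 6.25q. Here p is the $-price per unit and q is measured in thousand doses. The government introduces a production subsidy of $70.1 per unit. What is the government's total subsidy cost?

$1313.94 thousand

Competitive equilibrium: 233 − 8q = 36 + 6.25q → q* = 13.82456, p* = 122.40351.
The subsidy lowers effective supply by 70.1: p = 6.25q − 34.1.
New quantity: 233 − 8q = 6.25q − 34.1 → q' = 18.74386.
Total subsidy cost = 70.1 × 18.74386 = $1313.94 thousand.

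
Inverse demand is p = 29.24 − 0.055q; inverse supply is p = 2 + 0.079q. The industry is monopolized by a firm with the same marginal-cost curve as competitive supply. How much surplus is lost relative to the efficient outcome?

234.47

Competitive equilibrium: 29.24 − 0.055q = 2 + 0.079q → q* = 203.2836, p* = 18.0594.
Marginal revenue: MR = 29.24 − 0.11q. Set MR = MC: 29.24 − 0.11q = 2 + 0.079q → q_m = 144.127.
Price p_m = 29.24 − 0.055·144.127 = 21.313; MC(q_m) = 2 + 0.079·144.127 = 13.386.
Competitive q* = 203.2836, so Δq = 59.1566; wedge = 21.313 − 13.386 = 7.927.
Welfare loss = ½ × 59.1566 × 7.927 = 234.47.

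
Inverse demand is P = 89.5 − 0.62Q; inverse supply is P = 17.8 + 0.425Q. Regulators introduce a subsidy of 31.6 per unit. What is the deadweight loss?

477.78

Competitive equilibrium: 89.5 − 0.62Q = 17.8 + 0.425Q → Q* = 68.6124, P* = 46.9603.
The subsidy lowers effective supply by 31.6: P = 0.425Q − 13.8.
New quantity: 89.5 − 0.62Q = 0.425Q − 13.8 → Q' = 98.8517.
Overproduction ΔQ = 98.8517 − 68.6124 = 30.2393; wedge = subsidy = 31.6.
DWL = ½ × 30.2393 × 31.6 = 477.78.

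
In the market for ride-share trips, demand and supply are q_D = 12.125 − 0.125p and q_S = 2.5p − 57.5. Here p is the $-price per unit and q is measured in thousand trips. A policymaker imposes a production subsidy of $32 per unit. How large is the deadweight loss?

$60.95 thousand

In inverse form: demand p = 97 − 8q, supply p = 23 + 0.4q.
Competitive equilibrium: 97 − 8q = 23 + 0.4q → q* = 8.8095, p* = 26.5238.
The subsidy lowers effective supply by 32: p = 0.4q − 9.
New quantity: 97 − 8q = 0.4q − 9 → q' = 12.619.
Overproduction Δq = 12.619 − 8.8095 = 3.8095; wedge = subsidy = 32.
Deadweight loss = ½ × 3.8095 × 32 = $60.95 thousand.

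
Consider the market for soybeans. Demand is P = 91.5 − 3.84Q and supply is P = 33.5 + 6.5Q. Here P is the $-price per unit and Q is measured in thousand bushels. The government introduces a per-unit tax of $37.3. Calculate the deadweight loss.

Competitive equilibrium: 91.5 − 3.84Q = 33.5 + 6.5Q → Q* = 5.6093, P* = 69.9603.
With the tax, the buyer price exceeds the seller price by 37.3: (91.5 − 3.84Q) − (33.5 + 6.5Q) = 37.3 → Q' = 2.0019.
ΔQ = 5.6093 − 2.0019 = 3.6074; the wedge equals the tax, 37.3.
Welfare loss = ½ × 3.6074 × 37.3 = $67.28 thousand.

$67.28 thousand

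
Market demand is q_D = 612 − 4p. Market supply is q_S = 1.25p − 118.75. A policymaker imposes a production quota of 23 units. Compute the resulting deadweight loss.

In inverse form: demand p = 153 − 0.25q, supply p = 95 + 0.8q.
Competitive equilibrium: 153 − 0.25q = 95 + 0.8q → q* = 55.2381, p* = 139.1905.
At q = 23: demand price = 153 − 0.25·23 = 147.25; supply price = 95 + 0.8·23 = 113.4.
Δq = 55.2381 − 23 = 32.2381; wedge = 147.25 − 113.4 = 33.85.
The triangle = ½ × 32.2381 × 33.85 = 545.63.

545.63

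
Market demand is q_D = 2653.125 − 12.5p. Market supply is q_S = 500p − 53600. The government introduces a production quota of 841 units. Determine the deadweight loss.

In inverse form: demand p = 212.25 − 0.08q, supply p = 107.2 + 0.002q.
Competitive equilibrium: 212.25 − 0.08q = 107.2 + 0.002q → q* = 1281.0976, p* = 109.7622.
At q = 841: demand price = 212.25 − 0.08·841 = 144.97; supply price = 107.2 + 0.002·841 = 108.882.
Δq = 1281.0976 − 841 = 440.0976; wedge = 144.97 − 108.882 = 36.088.
Welfare loss = ½ × 440.0976 × 36.088 = 7941.12.

7941.12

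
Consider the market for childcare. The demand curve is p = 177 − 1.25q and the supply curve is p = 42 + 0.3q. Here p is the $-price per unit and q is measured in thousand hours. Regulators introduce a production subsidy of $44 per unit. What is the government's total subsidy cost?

Competitive equilibrium: 177 − 1.25q = 42 + 0.3q → q* = 87.0968, p* = 68.129.
The subsidy lowers effective supply by 44: p = 0.3q − 2.
New quantity: 177 − 1.25q = 0.3q − 2 → q' = 115.4839.
Total subsidy cost = 44 × 115.4839 = $5081.29 thousand.

$5081.29 thousand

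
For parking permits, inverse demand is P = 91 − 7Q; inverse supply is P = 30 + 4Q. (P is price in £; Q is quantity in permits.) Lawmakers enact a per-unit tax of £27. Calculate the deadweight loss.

Competitive equilibrium: 91 − 7Q = 30 + 4Q → Q* = 5.5455, P* = 52.1818.
With the tax, the buyer price exceeds the seller price by 27: (91 − 7Q) − (30 + 4Q) = 27 → Q' = 3.0909.
ΔQ = 5.5455 − 3.0909 = 2.4546; the wedge equals the tax, 27.
The triangle = ½ × 2.4546 × 27 = £33.14.

£33.14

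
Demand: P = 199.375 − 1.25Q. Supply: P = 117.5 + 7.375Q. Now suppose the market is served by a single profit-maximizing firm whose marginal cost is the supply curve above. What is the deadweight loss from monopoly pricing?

Competitive equilibrium: 199.375 − 1.25Q = 117.5 + 7.375Q → Q* = 9.4928, P* = 187.5091.
Marginal revenue: MR = 199.375 − 2.5Q. Set MR = MC: 199.375 − 2.5Q = 117.5 + 7.375Q → Q_m = 8.2911.
Price P_m = 199.375 − 1.25·8.2911 = 189.0111; MC(Q_m) = 117.5 + 7.375·8.2911 = 178.6469.
Competitive Q* = 9.4928, so ΔQ = 1.2017; wedge = 189.0111 − 178.6469 = 10.3642.
The triangle = ½ × 1.2017 × 10.3642 = 6.23.

6.23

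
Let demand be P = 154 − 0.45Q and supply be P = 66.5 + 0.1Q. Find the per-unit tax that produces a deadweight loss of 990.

33

Competitive equilibrium: 154 − 0.45Q = 66.5 + 0.1Q → Q* = 159.0909, P* = 82.4091.
A tax t gives ΔQ = t/0.55 and wedge t, so DWL = t²/1.1.
t²/1.1 = 990 → t² = 1089 → t = 33.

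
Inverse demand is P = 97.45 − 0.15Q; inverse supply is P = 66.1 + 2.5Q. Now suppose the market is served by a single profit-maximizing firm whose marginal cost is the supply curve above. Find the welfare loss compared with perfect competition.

Competitive equilibrium: 97.45 − 0.15Q = 66.1 + 2.5Q → Q* = 11.8302, P* = 95.6755.
Marginal revenue: MR = 97.45 − 0.3Q. Set MR = MC: 97.45 − 0.3Q = 66.1 + 2.5Q → Q_m = 11.1964.
Price P_m = 97.45 − 0.15·11.1964 = 95.7705; MC(Q_m) = 66.1 + 2.5·11.1964 = 94.091.
Competitive Q* = 11.8302, so ΔQ = 0.6338; wedge = 95.7705 − 94.091 = 1.6795.
Deadweight loss = ½ × 0.6338 × 1.6795 = 0.53.

0.53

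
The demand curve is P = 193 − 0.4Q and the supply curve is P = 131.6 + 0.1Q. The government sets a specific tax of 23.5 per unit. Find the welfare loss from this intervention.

552.25

Competitive equilibrium: 193 − 0.4Q = 131.6 + 0.1Q → Q* = 122.8, P* = 143.88.
With the tax, the buyer price exceeds the seller price by 23.5: (193 − 0.4Q) − (131.6 + 0.1Q) = 23.5 → Q' = 75.8.
ΔQ = 122.8 − 75.8 = 47; the wedge equals the tax, 23.5.
The triangle = ½ × 47 × 23.5 = 552.25.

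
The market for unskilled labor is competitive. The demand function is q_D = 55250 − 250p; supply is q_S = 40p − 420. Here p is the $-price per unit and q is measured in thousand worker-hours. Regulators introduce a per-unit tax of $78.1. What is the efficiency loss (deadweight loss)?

In inverse form: demand p = 221 − 0.004q, supply p = 10.5 + 0.025q.
Competitive equilibrium: 221 − 0.004q = 10.5 + 0.025q → q* = 7258.6207, p* = 191.9655.
With the tax, the buyer price exceeds the seller price by 78.1: (221 − 0.004q) − (10.5 + 0.025q) = 78.1 → q' = 4565.5172.
Δq = 7258.6207 − 4565.5172 = 2693.1035; the wedge equals the tax, 78.1.
DWL = ½ × 2693.1035 × 78.1 = $105165.69 thousand.

$105165.69 thousand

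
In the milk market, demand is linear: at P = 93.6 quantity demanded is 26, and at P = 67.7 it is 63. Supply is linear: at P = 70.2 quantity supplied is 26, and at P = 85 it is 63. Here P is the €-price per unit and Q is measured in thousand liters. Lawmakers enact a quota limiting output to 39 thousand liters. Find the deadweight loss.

€37.64 thousand

Demand slope = (67.7 − 93.6)/(63 − 26) = −0.7, so P = 111.8 − 0.7Q.
Supply slope = (85 − 70.2)/(63 − 26) = 0.4, so P = 59.8 + 0.4Q.
Competitive equilibrium: 111.8 − 0.7Q = 59.8 + 0.4Q → Q* = 47.2727, P* = 78.7091.
At Q = 39: demand price = 111.8 − 0.7·39 = 84.5; supply price = 59.8 + 0.4·39 = 75.4.
ΔQ = 47.2727 − 39 = 8.2727; wedge = 84.5 − 75.4 = 9.1.
Deadweight loss = ½ × 8.2727 × 9.1 = €37.64 thousand.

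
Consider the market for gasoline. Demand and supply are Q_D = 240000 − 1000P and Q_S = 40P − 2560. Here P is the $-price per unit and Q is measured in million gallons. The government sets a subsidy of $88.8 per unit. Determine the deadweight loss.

In inverse form: demand P = 240 − 0.001Q, supply P = 64 + 0.025Q.
Competitive equilibrium: 240 − 0.001Q = 64 + 0.025Q → Q* = 6769.2308, P* = 233.2308.
The subsidy lowers effective supply by 88.8: P = 0.025Q − 24.8.
New quantity: 240 − 0.001Q = 0.025Q − 24.8 → Q' = 10184.6154.
Overproduction ΔQ = 10184.6154 − 6769.2308 = 3415.3846; wedge = subsidy = 88.8.
Welfare loss = ½ × 3415.3846 × 88.8 = $151643.08 million.

$151643.08 million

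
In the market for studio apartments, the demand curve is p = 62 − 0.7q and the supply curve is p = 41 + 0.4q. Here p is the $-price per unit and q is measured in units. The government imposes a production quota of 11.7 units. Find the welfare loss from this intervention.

Competitive equilibrium: 62 − 0.7q = 41 + 0.4q → q* = 19.0909, p* = 48.6364.
At q = 11.7: demand price = 62 − 0.7·11.7 = 53.81; supply price = 41 + 0.4·11.7 = 45.68.
Δq = 19.0909 − 11.7 = 7.3909; wedge = 53.81 − 45.68 = 8.13.
DWL = ½ × 7.3909 × 8.13 = $30.04.

$30.04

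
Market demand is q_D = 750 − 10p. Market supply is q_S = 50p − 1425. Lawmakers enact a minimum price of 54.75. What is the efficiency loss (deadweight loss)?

2053.50

In inverse form: demand p = 75 − 0.1q, supply p = 28.5 + 0.02q.
Competitive equilibrium: 75 − 0.1q = 28.5 + 0.02q → q* = 387.5, p* = 36.25.
At the floor p = 54.75, quantity demanded = (75 − 54.75)/0.1 = 202.5.
Sellers' marginal cost at q' = 202.5: 28.5 + 0.02·202.5 = 32.55.
Δq = 387.5 − 202.5 = 185; wedge = 54.75 − 32.55 = 22.2.
Welfare loss = ½ × 185 × 22.2 = 2053.50.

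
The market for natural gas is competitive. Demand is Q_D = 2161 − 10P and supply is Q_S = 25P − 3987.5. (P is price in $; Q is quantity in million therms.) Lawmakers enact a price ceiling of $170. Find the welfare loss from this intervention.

In inverse form: demand P = 216.1 − 0.1Q, supply P = 159.5 + 0.04Q.
Competitive equilibrium: 216.1 − 0.1Q = 159.5 + 0.04Q → Q* = 404.2857, P* = 175.6714.
At the ceiling P = 170, quantity supplied = (170 − 159.5)/0.04 = 262.5.
Willingness to pay at Q' = 262.5: 216.1 − 0.1·262.5 = 189.85.
ΔQ = 404.2857 − 262.5 = 141.7857; wedge = 189.85 − 170 = 19.85.
DWL = ½ × 141.7857 × 19.85 = $1407.22 million.

$1407.22 million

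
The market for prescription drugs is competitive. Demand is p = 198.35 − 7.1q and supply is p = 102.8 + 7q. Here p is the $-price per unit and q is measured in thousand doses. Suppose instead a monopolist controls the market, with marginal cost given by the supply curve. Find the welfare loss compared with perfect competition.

$36.31 thousand

Competitive equilibrium: 198.35 − 7.1q = 102.8 + 7q → q* = 6.7766, p* = 150.2362.
Marginal revenue: MR = 198.35 − 14.2q. Set MR = MC: 198.35 − 14.2q = 102.8 + 7q → q_m = 4.5071.
Price p_m = 198.35 − 7.1·4.5071 = 166.3496; MC(q_m) = 102.8 + 7·4.5071 = 134.3497.
Competitive q* = 6.7766, so Δq = 2.2695; wedge = 166.3496 − 134.3497 = 31.9999.
The triangle = ½ × 2.2695 × 31.9999 = $36.31 thousand.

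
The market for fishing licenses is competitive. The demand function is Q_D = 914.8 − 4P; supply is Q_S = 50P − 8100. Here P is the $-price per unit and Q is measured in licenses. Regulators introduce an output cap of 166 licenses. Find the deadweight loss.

$886.55

In inverse form: demand P = 228.7 − 0.25Q, supply P = 162 + 0.02Q.
Competitive equilibrium: 228.7 − 0.25Q = 162 + 0.02Q → Q* = 247.03704, P* = 166.94074.
At Q = 166: demand price = 228.7 − 0.25·166 = 187.2; supply price = 162 + 0.02·166 = 165.32.
ΔQ = 247.03704 − 166 = 81.03704; wedge = 187.2 − 165.32 = 21.88.
DWL = ½ × 81.03704 × 21.88 = $886.55.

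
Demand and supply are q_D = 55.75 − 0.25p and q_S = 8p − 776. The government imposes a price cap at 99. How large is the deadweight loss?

436.36

In inverse form: demand p = 223 − 4q, supply p = 97 + 0.125q.
Competitive equilibrium: 223 − 4q = 97 + 0.125q → q* = 30.54545, p* = 100.81818.
At the ceiling p = 99, quantity supplied = (99 − 97)/0.125 = 16.
Willingness to pay at q' = 16: 223 − 4·16 = 159.
Δq = 30.54545 − 16 = 14.54545; wedge = 159 − 99 = 60.
Welfare loss = ½ × 14.54545 × 60 = 436.36.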